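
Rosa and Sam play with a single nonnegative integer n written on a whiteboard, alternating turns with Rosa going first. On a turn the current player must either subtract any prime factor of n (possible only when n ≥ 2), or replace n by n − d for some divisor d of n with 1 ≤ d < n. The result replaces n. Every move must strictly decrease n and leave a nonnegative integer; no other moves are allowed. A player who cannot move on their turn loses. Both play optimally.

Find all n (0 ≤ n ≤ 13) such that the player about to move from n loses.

0, 1, 4, 9

Label each position W (a win for the player to move) or L (a loss). A position with no legal move is L; any other position is W exactly when some move reaches an L, and L when every move reaches a W.
n=0: no move → L
n=1: no move → L
n=2: reaches L-position 0 → W
n=3: reaches L-position 0 → W
n=4: only reaches 2(W), 3(W), all W → L
n=5: reaches L-position 0 → W
n=6: reaches L-position 4 → W
n=7: reaches L-position 0 → W
n=8: reaches L-position 4 → W
n=9: only reaches 6(W), 8(W), all W → L
n=10: reaches L-position 9 → W
n=11: reaches L-position 0 → W
n=12: reaches L-position 9 → W
n=13: reaches L-position 0 → W
The losing starting values of n are exactly the entries labelled L in this table (4 of them).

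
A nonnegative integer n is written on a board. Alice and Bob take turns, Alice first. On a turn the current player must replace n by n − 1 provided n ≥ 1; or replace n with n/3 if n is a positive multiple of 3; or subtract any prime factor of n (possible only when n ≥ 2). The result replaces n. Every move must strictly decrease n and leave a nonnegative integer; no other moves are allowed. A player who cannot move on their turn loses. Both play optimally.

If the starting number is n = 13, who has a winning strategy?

Alice wins.

Positions with no move are L. A position that does have a move is losing for the player to move precisely when every available move leads to a winning position for the opponent. Fill in the labels:
n=0: no move → L
n=1: can move to 0, which is L ⇒ W
n=2: can move to 0, which is L ⇒ W
n=3: can move to 0, which is L ⇒ W
n=4: moves to 2(W), 3(W); every one is W ⇒ L
n=5: can move to 0, which is L ⇒ W
n=6: can move to 4, which is L ⇒ W
n=7: can move to 0, which is L ⇒ W
n=8: moves to 6(W), 7(W); every one is W ⇒ L
n=9: can move to 8, which is L ⇒ W
n=10: can move to 8, which is L ⇒ W
n=11: can move to 0, which is L ⇒ W
n=12: can move to 4, which is L ⇒ W
n=13: can move to 0, which is L ⇒ W
From 13 Alice can move to 0, reaching an L position.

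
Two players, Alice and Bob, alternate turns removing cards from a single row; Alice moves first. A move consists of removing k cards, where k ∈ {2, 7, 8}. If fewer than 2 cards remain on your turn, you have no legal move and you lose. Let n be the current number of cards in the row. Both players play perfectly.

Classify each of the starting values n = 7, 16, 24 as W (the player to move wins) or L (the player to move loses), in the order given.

7: W, 16: W, 24: L

Compute win/loss labels from the base case upward. A position with no move is L. Any other position is W if it can reach an L in one move, else L.
n=0: no move → L
n=1: no move → L
n=2: reaches L-position 0 → W
n=3: reaches L-position 1 → W
n=4: only reaches 2(W), which is W → L
n=5: only reaches 3(W), which is W → L
n=6: reaches L-position 4 → W
n=7: reaches L-position 5 → W
n=8: reaches L-position 1 → W
n=9: reaches L-position 1 → W
n=10: only reaches 8(W), 3(W), 2(W), all W → L
n=11: reaches L-position 4 → W
n=12: reaches L-position 10 → W
n=13: reaches L-position 5 → W
n=14: only reaches 12(W), 7(W), 6(W), all W → L
n=15: only reaches 13(W), 8(W), 7(W), all W → L
n=16: reaches L-position 14 → W
n=17: reaches L-position 15 → W
n=18: reaches L-position 10 → W
n=19: only reaches 17(W), 12(W), 11(W), all W → L
n=20: only reaches 18(W), 13(W), 12(W), all W → L
n=21: reaches L-position 19 → W
n=22: reaches L-position 20 → W
n=23: reaches L-position 15 → W
n=24: only reaches 22(W), 17(W), 16(W), all W → L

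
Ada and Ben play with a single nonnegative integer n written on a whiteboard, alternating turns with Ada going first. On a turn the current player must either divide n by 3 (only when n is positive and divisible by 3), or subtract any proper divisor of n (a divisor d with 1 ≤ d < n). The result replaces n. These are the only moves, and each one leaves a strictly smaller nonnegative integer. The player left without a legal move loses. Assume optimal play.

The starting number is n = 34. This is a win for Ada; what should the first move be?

Classify positions by backward induction: terminal positions (no move available) are L. From any other position, the mover wins iff some move reaches an L.
n=0: no move → L
n=1: no move → L
n=2: reaches L-position 1 → W
n=3: reaches L-position 1 → W
n=4: only reaches 2(W), 3(W), all W → L
n=5: reaches L-position 4 → W
n=6: reaches L-position 4 → W
n=7: only reaches 6(W), which is W → L
n=8: reaches L-position 4 → W
n=9: only reaches 3(W), 6(W), 8(W), all W → L
n=10: reaches L-position 9 → W
n=11: only reaches 10(W), which is W → L
n=12: reaches L-position 4 → W
n=13: only reaches 12(W), which is W → L
n=14: reaches L-position 7 → W
n=15: only reaches 5(W), 10(W), 12(W), 14(W), all W → L
n=16: reaches L-position 15 → W
n=17: only reaches 16(W), which is W → L
n=18: reaches L-position 9 → W
n=19: only reaches 18(W), which is W → L
n=20: reaches L-position 15 → W
n=21: reaches L-position 7 → W
n=22: reaches L-position 11 → W
n=23: only reaches 22(W), which is W → L
n=24: reaches L-position 23 → W
n=25: only reaches 20(W), 24(W), all W → L
n=26: reaches L-position 13 → W
n=27: reaches L-position 9 → W
n=28: only reaches 14(W), 21(W), 24(W), 26(W), 27(W), all W → L
n=29: reaches L-position 28 → W
n=30: reaches L-position 15 → W
n=31: only reaches 30(W), which is W → L
n=32: reaches L-position 28 → W
n=33: reaches L-position 11 → W
n=34: reaches L-position 17 → W
From 34, the L positions reachable in one move are: 17.

Move to 17.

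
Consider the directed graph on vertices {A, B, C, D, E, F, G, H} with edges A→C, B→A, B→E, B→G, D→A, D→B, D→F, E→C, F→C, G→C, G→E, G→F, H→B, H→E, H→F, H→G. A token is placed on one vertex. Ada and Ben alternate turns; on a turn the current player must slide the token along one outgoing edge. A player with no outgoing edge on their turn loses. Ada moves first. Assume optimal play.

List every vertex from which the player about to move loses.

B, C

Positions with no move are L. A position that does have a move is losing for the player to move precisely when every available move leads to a winning position for the opponent. Fill in the labels:
Every edge goes from a vertex to one that appears earlier in the order C, F, E, G, A, B, D, H, so processing vertices in that order labels each vertex after all of its successors.
C: no outgoing edge → L
F: W (go to C, an L position)
E: W (go to C, an L position)
G: W (go to C, an L position)
A: W (go to C, an L position)
B: L (options A(W), G(W), E(W) are all W)
D: W (go to B, an L position)
H: W (go to B, an L position)
The losing starting vertices are exactly the entries labelled L in this table (2 of them).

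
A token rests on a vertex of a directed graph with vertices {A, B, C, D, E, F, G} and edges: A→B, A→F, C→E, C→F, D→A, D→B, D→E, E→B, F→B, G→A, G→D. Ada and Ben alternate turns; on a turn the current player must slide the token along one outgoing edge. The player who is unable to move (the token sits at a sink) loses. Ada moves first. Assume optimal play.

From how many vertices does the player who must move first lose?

Classify positions by backward induction: terminal positions (no move available) are L. From any other position, the mover wins iff some move reaches an L.
Every edge goes from a vertex to one that appears earlier in the order B, E, F, C, A, D, G, so processing vertices in that order labels each vertex after all of its successors.
B: no outgoing edge → L
E: reaches L-position B → W
F: reaches L-position B → W
C: only reaches F(W), E(W), all W → L
A: reaches L-position B → W
D: reaches L-position B → W
G: only reaches D(W), A(W), all W → L
The L vertices are B, C, G; that is 3 in all.

3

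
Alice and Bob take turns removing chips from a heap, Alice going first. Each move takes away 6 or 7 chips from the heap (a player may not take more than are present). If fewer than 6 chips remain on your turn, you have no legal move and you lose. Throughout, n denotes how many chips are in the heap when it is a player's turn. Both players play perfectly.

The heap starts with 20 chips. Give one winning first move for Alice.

Remove 6, leaving 14.

Compute win/loss labels from the base case upward. A position with no move is L. Any other position is W if it can reach an L in one move, else L.
n=0: no move → L
n=1: no move → L
n=2: no move → L
n=3: no move → L
n=4: no move → L
n=5: no move → L
n=6: W (go to 0, an L position)
n=7: W (go to 1, an L position)
n=8: W (go to 2, an L position)
n=9: W (go to 3, an L position)
n=10: W (go to 4, an L position)
n=11: W (go to 5, an L position)
n=12: W (go to 5, an L position)
n=13: L (options 7(W), 6(W) are all W)
n=14: L (options 8(W), 7(W) are all W)
n=15: L (options 9(W), 8(W) are all W)
n=16: L (options 10(W), 9(W) are all W)
n=17: L (options 11(W), 10(W) are all W)
n=18: L (options 12(W), 11(W) are all W)
n=19: W (go to 13, an L position)
n=20: W (go to 14, an L position)
From 20, the L positions reachable in one move are: 14, 13. Any move reaching one of these is winning.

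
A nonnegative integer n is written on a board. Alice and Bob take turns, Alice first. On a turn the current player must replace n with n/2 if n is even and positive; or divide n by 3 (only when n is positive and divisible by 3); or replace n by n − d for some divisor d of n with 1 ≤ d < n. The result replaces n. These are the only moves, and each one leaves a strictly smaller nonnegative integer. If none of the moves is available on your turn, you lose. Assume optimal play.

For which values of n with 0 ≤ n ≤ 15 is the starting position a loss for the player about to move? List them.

0, 1, 4, 7, 9, 11, 13, 15

Positions with no move are L. A position that does have a move is losing for the player to move precisely when every available move leads to a winning position for the opponent. Fill in the labels:
n=0: no move → L
n=1: no move → L
n=2: can move to 1, which is L ⇒ W
n=3: can move to 1, which is L ⇒ W
n=4: moves to 2(W), 3(W); every one is W ⇒ L
n=5: can move to 4, which is L ⇒ W
n=6: can move to 4, which is L ⇒ W
n=7: the only move is to 6(W), a W ⇒ L
n=8: can move to 4, which is L ⇒ W
n=9: moves to 3(W), 6(W), 8(W); every one is W ⇒ L
n=10: can move to 9, which is L ⇒ W
n=11: the only move is to 10(W), a W ⇒ L
n=12: can move to 4, which is L ⇒ W
n=13: the only move is to 12(W), a W ⇒ L
n=14: can move to 7, which is L ⇒ W
n=15: moves to 5(W), 10(W), 12(W), 14(W); every one is W ⇒ L
Reading off the rows marked L gives the requested list; there are 8 such values of n.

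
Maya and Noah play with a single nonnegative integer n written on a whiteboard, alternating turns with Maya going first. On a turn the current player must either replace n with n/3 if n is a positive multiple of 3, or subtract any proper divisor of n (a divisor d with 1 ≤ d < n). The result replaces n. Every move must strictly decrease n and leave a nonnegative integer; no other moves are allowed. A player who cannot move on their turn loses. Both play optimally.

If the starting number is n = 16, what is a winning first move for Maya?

Label each position W (a win for the player to move) or L (a loss). A position with no legal move is L; any other position is W exactly when some move reaches an L, and L when every move reaches a W.
n=0: no move → L
n=1: no move → L
n=2: →1(L), so W
n=3: →1(L), so W
n=4: →2(W), 3(W) — all W, so L
n=5: →4(L), so W
n=6: →4(L), so W
n=7: →6(W) only, which is W, so L
n=8: →4(L), so W
n=9: →3(W), 6(W), 8(W) — all W, so L
n=10: →9(L), so W
n=11: →10(W) only, which is W, so L
n=12: →4(L), so W
n=13: →12(W) only, which is W, so L
n=14: →7(L), so W
n=15: →5(W), 10(W), 12(W), 14(W) — all W, so L
n=16: →15(L), so W
From 16, the L positions reachable in one move are: 15.

Move to 15.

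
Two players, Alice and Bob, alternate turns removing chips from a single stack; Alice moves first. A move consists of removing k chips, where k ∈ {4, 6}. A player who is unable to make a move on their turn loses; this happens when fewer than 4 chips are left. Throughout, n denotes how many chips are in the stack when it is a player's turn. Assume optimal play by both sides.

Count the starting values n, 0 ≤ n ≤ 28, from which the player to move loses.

12

Compute win/loss labels from the base case upward. A position with no move is L. Any other position is W if it can reach an L in one move, else L.
n=0: no move → L
n=1: no move → L
n=2: no move → L
n=3: no move → L
n=4: can move to 0, which is L ⇒ W
n=5: can move to 1, which is L ⇒ W
n=6: can move to 2, which is L ⇒ W
n=7: can move to 3, which is L ⇒ W
n=8: can move to 2, which is L ⇒ W
n=9: can move to 3, which is L ⇒ W
n=10: moves to 6(W), 4(W); every one is W ⇒ L
n=11: moves to 7(W), 5(W); every one is W ⇒ L
n=12: moves to 8(W), 6(W); every one is W ⇒ L
n=13: moves to 9(W), 7(W); every one is W ⇒ L
n=14: can move to 10, which is L ⇒ W
n=15: can move to 11, which is L ⇒ W
n=16: can move to 12, which is L ⇒ W
n=17: can move to 13, which is L ⇒ W
n=18: can move to 12, which is L ⇒ W
n=19: can move to 13, which is L ⇒ W
n=20: moves to 16(W), 14(W); every one is W ⇒ L
n=21: moves to 17(W), 15(W); every one is W ⇒ L
n=22: moves to 18(W), 16(W); every one is W ⇒ L
n=23: moves to 19(W), 17(W); every one is W ⇒ L
n=24: can move to 20, which is L ⇒ W
n=25: can move to 21, which is L ⇒ W
n=26: can move to 22, which is L ⇒ W
n=27: can move to 23, which is L ⇒ W
n=28: can move to 22, which is L ⇒ W
L entries with 0 ≤ n ≤ 28: n = 0, 1, 2, 3, 10, 11, 12, 13, 20, 21, 22, 23; that makes 12.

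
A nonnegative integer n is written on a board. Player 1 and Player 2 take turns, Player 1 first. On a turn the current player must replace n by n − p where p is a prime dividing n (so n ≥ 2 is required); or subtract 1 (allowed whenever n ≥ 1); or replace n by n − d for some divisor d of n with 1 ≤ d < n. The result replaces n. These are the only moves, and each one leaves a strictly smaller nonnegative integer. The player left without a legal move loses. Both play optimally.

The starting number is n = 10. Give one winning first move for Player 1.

Use the standard recursion: the mover loses at a terminal position; elsewhere, the mover wins exactly when some move hands the opponent an L position.
n=0: no move → L
n=1: reaches L-position 0 → W
n=2: reaches L-position 0 → W
n=3: reaches L-position 0 → W
n=4: only reaches 2(W), 3(W), all W → L
n=5: reaches L-position 0 → W
n=6: reaches L-position 4 → W
n=7: reaches L-position 0 → W
n=8: reaches L-position 4 → W
n=9: only reaches 6(W), 8(W), all W → L
n=10: reaches L-position 9 → W
From 10, the L positions reachable in one move are: 9.

Move to 9.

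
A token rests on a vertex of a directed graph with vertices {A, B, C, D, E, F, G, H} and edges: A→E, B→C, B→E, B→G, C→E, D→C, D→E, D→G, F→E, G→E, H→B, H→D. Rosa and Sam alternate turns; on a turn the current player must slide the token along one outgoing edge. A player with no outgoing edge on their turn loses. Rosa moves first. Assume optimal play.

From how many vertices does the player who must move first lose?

Build the W/L table. Terminal = L. A non-terminal position is W if it has a move to some L; otherwise it is L.
Every edge goes from a vertex to one that appears earlier in the order E, G, C, B, A, D, F, H, so processing vertices in that order labels each vertex after all of its successors.
E: no outgoing edge → L
G: can move to E, which is L ⇒ W
C: can move to E, which is L ⇒ W
B: can move to E, which is L ⇒ W
A: can move to E, which is L ⇒ W
D: can move to E, which is L ⇒ W
F: can move to E, which is L ⇒ W
H: moves to D(W), B(W); every one is W ⇒ L
The L vertices are E, H; that is 2 in all.

2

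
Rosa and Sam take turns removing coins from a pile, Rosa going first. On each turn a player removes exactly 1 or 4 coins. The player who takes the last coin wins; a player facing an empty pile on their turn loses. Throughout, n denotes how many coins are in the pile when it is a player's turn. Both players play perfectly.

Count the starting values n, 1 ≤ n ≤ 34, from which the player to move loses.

Classify positions by backward induction: terminal positions (no move available) are L. From any other position, the mover wins iff some move reaches an L.
n=0: no move → L
n=1: reaches L-position 0 → W
n=2: only reaches 1(W), which is W → L
n=3: reaches L-position 2 → W
n=4: reaches L-position 0 → W
n=5: only reaches 4(W), 1(W), all W → L
n=6: reaches L-position 5 → W
n=7: only reaches 6(W), 3(W), all W → L
n=8: reaches L-position 7 → W
n=9: reaches L-position 5 → W
n=10: only reaches 9(W), 6(W), all W → L
n=11: reaches L-position 10 → W
n=12: only reaches 11(W), 8(W), all W → L
n=13: reaches L-position 12 → W
n=14: reaches L-position 10 → W
n=15: only reaches 14(W), 11(W), all W → L
n=16: reaches L-position 15 → W
n=17: only reaches 16(W), 13(W), all W → L
n=18: reaches L-position 17 → W
n=19: reaches L-position 15 → W
n=20: only reaches 19(W), 16(W), all W → L
n=21: reaches L-position 20 → W
n=22: only reaches 21(W), 18(W), all W → L
n=23: reaches L-position 22 → W
n=24: reaches L-position 20 → W
n=25: only reaches 24(W), 21(W), all W → L
n=26: reaches L-position 25 → W
n=27: only reaches 26(W), 23(W), all W → L
n=28: reaches L-position 27 → W
n=29: reaches L-position 25 → W
n=30: only reaches 29(W), 26(W), all W → L
n=31: reaches L-position 30 → W
n=32: only reaches 31(W), 28(W), all W → L
n=33: reaches L-position 32 → W
n=34: reaches L-position 30 → W
L entries with 1 ≤ n ≤ 34 (n=0 is outside the asked range and is not counted): n = 2, 5, 7, 10, 12, 15, 17, 20, 22, 25, 27, 30, 32; that makes 13.

13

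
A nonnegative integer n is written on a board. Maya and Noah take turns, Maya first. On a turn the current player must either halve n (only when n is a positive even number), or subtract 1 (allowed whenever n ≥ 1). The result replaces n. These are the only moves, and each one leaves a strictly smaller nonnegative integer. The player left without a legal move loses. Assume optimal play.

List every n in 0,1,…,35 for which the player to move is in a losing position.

Use the standard recursion: the mover loses at a terminal position; elsewhere, the mover wins exactly when some move hands the opponent an L position.
n=0: no move → L
n=1: W (go to 0, an L position)
n=2: L (sole option 1(W) is W)
n=3: W (go to 2, an L position)
n=4: W (go to 2, an L position)
n=5: L (sole option 4(W) is W)
n=6: W (go to 5, an L position)
n=7: L (sole option 6(W) is W)
n=8: W (go to 7, an L position)
n=9: L (sole option 8(W) is W)
n=10: W (go to 5, an L position)
n=11: L (sole option 10(W) is W)
n=12: W (go to 11, an L position)
n=13: L (sole option 12(W) is W)
n=14: W (go to 7, an L position)
n=15: L (sole option 14(W) is W)
n=16: W (go to 15, an L position)
n=17: L (sole option 16(W) is W)
n=18: W (go to 9, an L position)
n=19: L (sole option 18(W) is W)
n=20: W (go to 19, an L position)
n=21: L (sole option 20(W) is W)
n=22: W (go to 11, an L position)
n=23: L (sole option 22(W) is W)
n=24: W (go to 23, an L position)
n=25: L (sole option 24(W) is W)
n=26: W (go to 13, an L position)
n=27: L (sole option 26(W) is W)
n=28: W (go to 27, an L position)
n=29: L (sole option 28(W) is W)
n=30: W (go to 15, an L position)
n=31: L (sole option 30(W) is W)
n=32: W (go to 31, an L position)
n=33: L (sole option 32(W) is W)
n=34: W (go to 17, an L position)
n=35: L (sole option 34(W) is W)
The losing starting values of n are exactly the entries labelled L in this table (18 of them).

0, 2, 5, 7, 9, 11, 13, 15, 17, 19, 21, 23, 25, 27, 29, 31, 33, 35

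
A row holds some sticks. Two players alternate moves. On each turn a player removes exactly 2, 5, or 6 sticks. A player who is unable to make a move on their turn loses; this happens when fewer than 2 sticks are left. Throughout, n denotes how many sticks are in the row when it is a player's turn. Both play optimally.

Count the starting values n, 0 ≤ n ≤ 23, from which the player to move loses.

10

Label each position W (a win for the player to move) or L (a loss). A position with no legal move is L; any other position is W exactly when some move reaches an L, and L when every move reaches a W.
n=0: no move → L
n=1: no move → L
n=2: can move to 0, which is L ⇒ W
n=3: can move to 1, which is L ⇒ W
n=4: the only move is to 2(W), a W ⇒ L
n=5: can move to 0, which is L ⇒ W
n=6: can move to 4, which is L ⇒ W
n=7: can move to 1, which is L ⇒ W
n=8: moves to 6(W), 3(W), 2(W); every one is W ⇒ L
n=9: can move to 4, which is L ⇒ W
n=10: can move to 8, which is L ⇒ W
n=11: moves to 9(W), 6(W), 5(W); every one is W ⇒ L
n=12: moves to 10(W), 7(W), 6(W); every one is W ⇒ L
n=13: can move to 11, which is L ⇒ W
n=14: can move to 12, which is L ⇒ W
n=15: moves to 13(W), 10(W), 9(W); every one is W ⇒ L
n=16: can move to 11, which is L ⇒ W
n=17: can move to 15, which is L ⇒ W
n=18: can move to 12, which is L ⇒ W
n=19: moves to 17(W), 14(W), 13(W); every one is W ⇒ L
n=20: can move to 15, which is L ⇒ W
n=21: can move to 19, which is L ⇒ W
n=22: moves to 20(W), 17(W), 16(W); every one is W ⇒ L
n=23: moves to 21(W), 18(W), 17(W); every one is W ⇒ L
L entries with 0 ≤ n ≤ 23: n = 0, 1, 4, 8, 11, 12, 15, 19, 22, 23; that makes 10.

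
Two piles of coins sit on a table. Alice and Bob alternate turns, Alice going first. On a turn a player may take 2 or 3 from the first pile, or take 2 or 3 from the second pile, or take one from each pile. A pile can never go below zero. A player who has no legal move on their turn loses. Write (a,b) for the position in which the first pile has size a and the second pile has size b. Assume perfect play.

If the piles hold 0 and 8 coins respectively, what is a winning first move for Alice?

Move to (0,6).

Compute win/loss labels from the base case upward. A position with no move is L. Any other position is W if it can reach an L in one move, else L.
No move ever increases a pile, so every position that can arise here has a ≤ 0 and b ≤ 8; it is enough to label the cells with 0 ≤ a ≤ 0 and 0 ≤ b ≤ 8.
Every move lowers a or b (never raises either), so fill the grid row by row in increasing a, and left to right within a row: each cell's successors are then already labelled.
      b=0  b=1  b=2  b=3  b=4  b=5  b=6  b=7  b=8
a=0:    L    L    W    W    W    L    L    W    W
Cells with no legal move (terminal, hence L): (0,0), (0,1).
The remaining L cells, each justified by listing all of its moves:
(0,5): L (options (0,3)(W), (0,2)(W) are all W)
(0,6): L (options (0,4)(W), (0,3)(W) are all W)
Every other cell has at least one move into one of the L cells above, so it is W.
From (0,8), the L positions reachable in one move are: (0,6), (0,5). Any move reaching one of these is winning.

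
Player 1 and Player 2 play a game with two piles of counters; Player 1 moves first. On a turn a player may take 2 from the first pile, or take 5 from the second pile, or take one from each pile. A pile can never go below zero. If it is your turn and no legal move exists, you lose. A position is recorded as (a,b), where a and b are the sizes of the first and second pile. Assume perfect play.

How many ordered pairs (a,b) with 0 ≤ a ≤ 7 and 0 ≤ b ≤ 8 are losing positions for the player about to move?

Build the W/L table. Terminal = L. A non-terminal position is W if it has a move to some L; otherwise it is L.
Every move lowers a or b (never raises either), so fill the grid row by row in increasing a, and left to right within a row: each cell's successors are then already labelled.
      b=0  b=1  b=2  b=3  b=4  b=5  b=6  b=7  b=8
a=0:    L    L    L    L    L    W    W    W    W
a=1:    L    W    W    W    W    W    L    L    L
a=2:    W    W    W    W    W    L    L    W    W
a=3:    W    L    L    L    L    L    W    W    W
a=4:    L    L    W    W    W    W    W    L    L
a=5:    L    W    W    W    W    W    L    L    W
a=6:    W    W    L    L    L    L    L    W    W
a=7:    W    L    L    W    W    W    W    W    L
Cells with no legal move (terminal, hence L): (0,0), (0,1), (0,2), (0,3), (0,4), (1,0).
The remaining L cells, each justified by listing all of its moves:
(1,6): only reaches (1,1)(W), (0,5)(W), all W → L
(1,7): only reaches (1,2)(W), (0,6)(W), all W → L
(1,8): only reaches (1,3)(W), (0,7)(W), all W → L
(2,5): only reaches (0,5)(W), (2,0)(W), (1,4)(W), all W → L
(2,6): only reaches (0,6)(W), (2,1)(W), (1,5)(W), all W → L
(3,1): only reaches (1,1)(W), (2,0)(W), all W → L
(3,2): only reaches (1,2)(W), (2,1)(W), all W → L
(3,3): only reaches (1,3)(W), (2,2)(W), all W → L
(3,4): only reaches (1,4)(W), (2,3)(W), all W → L
(3,5): only reaches (1,5)(W), (3,0)(W), (2,4)(W), all W → L
(4,0): only reaches (2,0)(W), which is W → L
(4,1): only reaches (2,1)(W), (3,0)(W), all W → L
(4,7): only reaches (2,7)(W), (4,2)(W), (3,6)(W), all W → L
(4,8): only reaches (2,8)(W), (4,3)(W), (3,7)(W), all W → L
(5,0): only reaches (3,0)(W), which is W → L
(5,6): only reaches (3,6)(W), (5,1)(W), (4,5)(W), all W → L
(5,7): only reaches (3,7)(W), (5,2)(W), (4,6)(W), all W → L
(6,2): only reaches (4,2)(W), (5,1)(W), all W → L
(6,3): only reaches (4,3)(W), (5,2)(W), all W → L
(6,4): only reaches (4,4)(W), (5,3)(W), all W → L
(6,5): only reaches (4,5)(W), (6,0)(W), (5,4)(W), all W → L
(6,6): only reaches (4,6)(W), (6,1)(W), (5,5)(W), all W → L
(7,1): only reaches (5,1)(W), (6,0)(W), all W → L
(7,2): only reaches (5,2)(W), (6,1)(W), all W → L
(7,8): only reaches (5,8)(W), (7,3)(W), (6,7)(W), all W → L
Every other cell has at least one move into one of the L cells above, so it is W.
L cells per row: a=0: 5, a=1: 4, a=2: 2, a=3: 5, a=4: 4, a=5: 3, a=6: 5, a=7: 3; total 31.

31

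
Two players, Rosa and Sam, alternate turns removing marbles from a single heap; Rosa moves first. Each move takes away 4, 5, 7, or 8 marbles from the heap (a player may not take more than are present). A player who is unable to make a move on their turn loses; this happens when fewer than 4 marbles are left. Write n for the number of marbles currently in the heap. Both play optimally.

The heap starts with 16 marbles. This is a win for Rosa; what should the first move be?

Remove 4, leaving 12.

Build the W/L table. Terminal = L. A non-terminal position is W if it has a move to some L; otherwise it is L.
n=0: no move → L
n=1: no move → L
n=2: no move → L
n=3: no move → L
n=4: W (go to 0, an L position)
n=5: W (go to 1, an L position)
n=6: W (go to 2, an L position)
n=7: W (go to 3, an L position)
n=8: W (go to 3, an L position)
n=9: W (go to 2, an L position)
n=10: W (go to 3, an L position)
n=11: W (go to 3, an L position)
n=12: L (options 8(W), 7(W), 5(W), 4(W) are all W)
n=13: L (options 9(W), 8(W), 6(W), 5(W) are all W)
n=14: L (options 10(W), 9(W), 7(W), 6(W) are all W)
n=15: L (options 11(W), 10(W), 8(W), 7(W) are all W)
n=16: W (go to 12, an L position)
From 16, the L positions reachable in one move are: 12.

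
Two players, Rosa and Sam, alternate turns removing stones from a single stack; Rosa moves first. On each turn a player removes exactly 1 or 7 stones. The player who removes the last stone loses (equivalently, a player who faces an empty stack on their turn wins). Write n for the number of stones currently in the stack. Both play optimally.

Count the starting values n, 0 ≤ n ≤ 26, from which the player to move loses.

13

Work bottom-up. With no move the player to move wins. Otherwise the position is W if at least one move leads to an L position for the opponent, and L if every move leads to a W.
n=0: no move; the opponent has just taken the last stone and therefore loses → W
n=1: only reaches 0(W), which is W → L
n=2: reaches L-position 1 → W
n=3: only reaches 2(W), which is W → L
n=4: reaches L-position 3 → W
n=5: only reaches 4(W), which is W → L
n=6: reaches L-position 5 → W
n=7: only reaches 6(W), 0(W), all W → L
n=8: reaches L-position 7 → W
n=9: only reaches 8(W), 2(W), all W → L
n=10: reaches L-position 9 → W
n=11: only reaches 10(W), 4(W), all W → L
n=12: reaches L-position 11 → W
n=13: only reaches 12(W), 6(W), all W → L
n=14: reaches L-position 13 → W
n=15: only reaches 14(W), 8(W), all W → L
n=16: reaches L-position 15 → W
n=17: only reaches 16(W), 10(W), all W → L
n=18: reaches L-position 17 → W
n=19: only reaches 18(W), 12(W), all W → L
n=20: reaches L-position 19 → W
n=21: only reaches 20(W), 14(W), all W → L
n=22: reaches L-position 21 → W
n=23: only reaches 22(W), 16(W), all W → L
n=24: reaches L-position 23 → W
n=25: only reaches 24(W), 18(W), all W → L
n=26: reaches L-position 25 → W
L entries with 0 ≤ n ≤ 26: n = 1, 3, 5, 7, 9, 11, 13, 15, 17, 19, 21, 23, 25; that makes 13.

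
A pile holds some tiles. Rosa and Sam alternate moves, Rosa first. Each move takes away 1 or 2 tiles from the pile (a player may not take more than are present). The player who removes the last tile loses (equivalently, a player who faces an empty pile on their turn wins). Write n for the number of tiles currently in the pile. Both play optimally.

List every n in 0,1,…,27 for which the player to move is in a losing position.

1, 4, 7, 10, 13, 16, 19, 22, 25

Work bottom-up. With no move the player to move wins. Otherwise the position is W if at least one move leads to an L position for the opponent, and L if every move leads to a W.
n=0: no move; the opponent has just taken the last tile and therefore loses → W
n=1: the only move is to 0(W), a W ⇒ L
n=2: can move to 1, which is L ⇒ W
n=3: can move to 1, which is L ⇒ W
n=4: moves to 3(W), 2(W); every one is W ⇒ L
n=5: can move to 4, which is L ⇒ W
n=6: can move to 4, which is L ⇒ W
n=7: moves to 6(W), 5(W); every one is W ⇒ L
n=8: can move to 7, which is L ⇒ W
n=9: can move to 7, which is L ⇒ W
n=10: moves to 9(W), 8(W); every one is W ⇒ L
n=11: can move to 10, which is L ⇒ W
n=12: can move to 10, which is L ⇒ W
n=13: moves to 12(W), 11(W); every one is W ⇒ L
n=14: can move to 13, which is L ⇒ W
n=15: can move to 13, which is L ⇒ W
n=16: moves to 15(W), 14(W); every one is W ⇒ L
n=17: can move to 16, which is L ⇒ W
n=18: can move to 16, which is L ⇒ W
n=19: moves to 18(W), 17(W); every one is W ⇒ L
n=20: can move to 19, which is L ⇒ W
n=21: can move to 19, which is L ⇒ W
n=22: moves to 21(W), 20(W); every one is W ⇒ L
n=23: can move to 22, which is L ⇒ W
n=24: can move to 22, which is L ⇒ W
n=25: moves to 24(W), 23(W); every one is W ⇒ L
n=26: can move to 25, which is L ⇒ W
n=27: can move to 25, which is L ⇒ W
Reading off the rows marked L gives the requested list; there are 9 such values of n.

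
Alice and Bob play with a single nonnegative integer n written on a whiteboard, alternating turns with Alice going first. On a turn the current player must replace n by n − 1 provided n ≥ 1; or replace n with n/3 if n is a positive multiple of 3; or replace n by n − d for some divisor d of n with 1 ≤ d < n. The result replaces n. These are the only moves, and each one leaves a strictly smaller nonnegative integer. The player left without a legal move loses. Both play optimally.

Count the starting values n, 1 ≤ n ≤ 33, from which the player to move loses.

12

Positions with no move are L. A position that does have a move is losing for the player to move precisely when every available move leads to a winning position for the opponent. Fill in the labels:
n=0: no move → L
n=1: →0(L), so W
n=2: →1(W) only, which is W, so L
n=3: →2(L), so W
n=4: →2(L), so W
n=5: →4(W) only, which is W, so L
n=6: →2(L), so W
n=7: →6(W) only, which is W, so L
n=8: →7(L), so W
n=9: →3(W), 6(W), 8(W) — all W, so L
n=10: →5(L), so W
n=11: →10(W) only, which is W, so L
n=12: →9(L), so W
n=13: →12(W) only, which is W, so L
n=14: →7(L), so W
n=15: →5(L), so W
n=16: →8(W), 12(W), 14(W), 15(W) — all W, so L
n=17: →16(L), so W
n=18: →9(L), so W
n=19: →18(W) only, which is W, so L
n=20: →16(L), so W
n=21: →7(L), so W
n=22: →11(L), so W
n=23: →22(W) only, which is W, so L
n=24: →16(L), so W
n=25: →20(W), 24(W) — all W, so L
n=26: →13(L), so W
n=27: →9(L), so W
n=28: →14(W), 21(W), 24(W), 26(W), 27(W) — all W, so L
n=29: →28(L), so W
n=30: →25(L), so W
n=31: →30(W) only, which is W, so L
n=32: →16(L), so W
n=33: →11(L), so W
L entries with 1 ≤ n ≤ 33 (n=0 is outside the asked range and is not counted): n = 2, 5, 7, 9, 11, 13, 16, 19, 23, 25, 28, 31; that makes 12.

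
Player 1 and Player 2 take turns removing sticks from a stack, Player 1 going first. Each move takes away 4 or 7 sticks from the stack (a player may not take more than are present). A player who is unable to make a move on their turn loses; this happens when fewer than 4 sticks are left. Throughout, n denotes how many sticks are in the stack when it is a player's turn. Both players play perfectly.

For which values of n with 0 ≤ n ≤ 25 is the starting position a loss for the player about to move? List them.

Label each position W (a win for the player to move) or L (a loss). A position with no legal move is L; any other position is W exactly when some move reaches an L, and L when every move reaches a W.
n=0: no move → L
n=1: no move → L
n=2: no move → L
n=3: no move → L
n=4: reaches L-position 0 → W
n=5: reaches L-position 1 → W
n=6: reaches L-position 2 → W
n=7: reaches L-position 3 → W
n=8: reaches L-position 1 → W
n=9: reaches L-position 2 → W
n=10: reaches L-position 3 → W
n=11: only reaches 7(W), 4(W), all W → L
n=12: only reaches 8(W), 5(W), all W → L
n=13: only reaches 9(W), 6(W), all W → L
n=14: only reaches 10(W), 7(W), all W → L
n=15: reaches L-position 11 → W
n=16: reaches L-position 12 → W
n=17: reaches L-position 13 → W
n=18: reaches L-position 14 → W
n=19: reaches L-position 12 → W
n=20: reaches L-position 13 → W
n=21: reaches L-position 14 → W
n=22: only reaches 18(W), 15(W), all W → L
n=23: only reaches 19(W), 16(W), all W → L
n=24: only reaches 20(W), 17(W), all W → L
n=25: only reaches 21(W), 18(W), all W → L
The losing starting values of n are exactly the entries labelled L in this table (12 of them).

0, 1, 2, 3, 11, 12, 13, 14, 22, 23, 24, 25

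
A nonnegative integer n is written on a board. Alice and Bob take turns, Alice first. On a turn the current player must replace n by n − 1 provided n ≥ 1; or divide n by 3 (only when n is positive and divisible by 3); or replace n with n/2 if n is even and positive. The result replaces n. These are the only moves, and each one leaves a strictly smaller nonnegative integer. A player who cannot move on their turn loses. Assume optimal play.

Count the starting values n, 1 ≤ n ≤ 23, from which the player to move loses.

Build the W/L table. Terminal = L. A non-terminal position is W if it has a move to some L; otherwise it is L.
n=0: no move → L
n=1: can move to 0, which is L ⇒ W
n=2: the only move is to 1(W), a W ⇒ L
n=3: can move to 2, which is L ⇒ W
n=4: can move to 2, which is L ⇒ W
n=5: the only move is to 4(W), a W ⇒ L
n=6: can move to 2, which is L ⇒ W
n=7: the only move is to 6(W), a W ⇒ L
n=8: can move to 7, which is L ⇒ W
n=9: moves to 3(W), 8(W); every one is W ⇒ L
n=10: can move to 5, which is L ⇒ W
n=11: the only move is to 10(W), a W ⇒ L
n=12: can move to 11, which is L ⇒ W
n=13: the only move is to 12(W), a W ⇒ L
n=14: can move to 7, which is L ⇒ W
n=15: can move to 5, which is L ⇒ W
n=16: moves to 8(W), 15(W); every one is W ⇒ L
n=17: can move to 16, which is L ⇒ W
n=18: can move to 9, which is L ⇒ W
n=19: the only move is to 18(W), a W ⇒ L
n=20: can move to 19, which is L ⇒ W
n=21: can move to 7, which is L ⇒ W
n=22: can move to 11, which is L ⇒ W
n=23: the only move is to 22(W), a W ⇒ L
L entries with 1 ≤ n ≤ 23 (n=0 is outside the asked range and is not counted): n = 2, 5, 7, 9, 11, 13, 16, 19, 23; that makes 9.

9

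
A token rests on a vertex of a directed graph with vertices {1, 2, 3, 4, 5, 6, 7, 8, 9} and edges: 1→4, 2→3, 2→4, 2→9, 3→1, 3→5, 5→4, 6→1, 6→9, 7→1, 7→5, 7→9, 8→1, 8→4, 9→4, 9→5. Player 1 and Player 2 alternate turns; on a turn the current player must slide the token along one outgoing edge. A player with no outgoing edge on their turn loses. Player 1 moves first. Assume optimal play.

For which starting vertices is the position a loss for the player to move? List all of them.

3, 4, 6, 7

Classify positions by backward induction: terminal positions (no move available) are L. From any other position, the mover wins iff some move reaches an L.
Every edge goes from a vertex to one that appears earlier in the order 4, 5, 9, 1, 3, 2, 6, 8, 7, so processing vertices in that order labels each vertex after all of its successors.
4: no outgoing edge → L
5: can move to 4, which is L ⇒ W
9: can move to 4, which is L ⇒ W
1: can move to 4, which is L ⇒ W
3: moves to 1(W), 5(W); every one is W ⇒ L
2: can move to 3, which is L ⇒ W
6: moves to 1(W), 9(W); every one is W ⇒ L
8: can move to 4, which is L ⇒ W
7: moves to 1(W), 9(W), 5(W); every one is W ⇒ L
Reading off the rows marked L gives the requested list; there are 4 such vertices.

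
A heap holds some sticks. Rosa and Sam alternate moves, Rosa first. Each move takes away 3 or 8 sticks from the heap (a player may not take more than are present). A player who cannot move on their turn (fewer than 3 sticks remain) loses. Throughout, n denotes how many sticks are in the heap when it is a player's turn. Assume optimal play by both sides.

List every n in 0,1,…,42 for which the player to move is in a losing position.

0, 1, 2, 6, 7, 11, 12, 13, 17, 18, 22, 23, 24, 28, 29, 33, 34, 35, 39, 40

Work bottom-up. With no move the player to move loses. Otherwise the position is W if at least one move leads to an L position for the opponent, and L if every move leads to a W.
n=0: no move → L
n=1: no move → L
n=2: no move → L
n=3: →0(L), so W
n=4: →1(L), so W
n=5: →2(L), so W
n=6: →3(W) only, which is W, so L
n=7: →4(W) only, which is W, so L
n=8: →0(L), so W
n=9: →6(L), so W
n=10: →7(L), so W
n=11: →8(W), 3(W) — all W, so L
n=12: →9(W), 4(W) — all W, so L
n=13: →10(W), 5(W) — all W, so L
n=14: →11(L), so W
n=15: →12(L), so W
n=16: →13(L), so W
n=17: →14(W), 9(W) — all W, so L
n=18: →15(W), 10(W) — all W, so L
n=19: →11(L), so W
n=20: →17(L), so W
n=21: →18(L), so W
n=22: →19(W), 14(W) — all W, so L
n=23: →20(W), 15(W) — all W, so L
n=24: →21(W), 16(W) — all W, so L
n=25: →22(L), so W
n=26: →23(L), so W
n=27: →24(L), so W
n=28: →25(W), 20(W) — all W, so L
n=29: →26(W), 21(W) — all W, so L
n=30: →22(L), so W
n=31: →28(L), so W
n=32: →29(L), so W
n=33: →30(W), 25(W) — all W, so L
n=34: →31(W), 26(W) — all W, so L
n=35: →32(W), 27(W) — all W, so L
n=36: →33(L), so W
n=37: →34(L), so W
n=38: →35(L), so W
n=39: →36(W), 31(W) — all W, so L
n=40: →37(W), 32(W) — all W, so L
n=41: →33(L), so W
n=42: →39(L), so W
Reading off the rows marked L gives the requested list; there are 20 such values of n.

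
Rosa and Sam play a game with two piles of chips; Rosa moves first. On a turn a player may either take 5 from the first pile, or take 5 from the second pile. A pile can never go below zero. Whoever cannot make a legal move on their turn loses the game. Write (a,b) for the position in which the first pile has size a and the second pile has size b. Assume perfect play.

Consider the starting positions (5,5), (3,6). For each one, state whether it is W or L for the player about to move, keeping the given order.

(5,5): L, (3,6): W

Classify positions by backward induction: terminal positions (no move available) are L. From any other position, the mover wins iff some move reaches an L.
No move ever increases a pile, so every position that can arise here has a ≤ 5 and b ≤ 6; it is enough to label the cells with 0 ≤ a ≤ 5 and 0 ≤ b ≤ 6.
Every move lowers a or b (never raises either), so fill the grid row by row in increasing a, and left to right within a row: each cell's successors are then already labelled.
      b=0  b=1  b=2  b=3  b=4  b=5  b=6
a=0:    L    L    L    L    L    W    W
a=1:    L    L    L    L    L    W    W
a=2:    L    L    L    L    L    W    W
a=3:    L    L    L    L    L    W    W
a=4:    L    L    L    L    L    W    W
a=5:    W    W    W    W    W    L    L
Cells with no legal move (terminal, hence L): (0,0), (0,1), (0,2), (0,3), (0,4), (1,0), (1,1), (1,2), (1,3), (1,4), (2,0), (2,1), (2,2), (2,3), (2,4), (3,0), (3,1), (3,2), (3,3), (3,4), (4,0), (4,1), (4,2), (4,3), (4,4).
The remaining L cells, each justified by listing all of its moves:
(5,5): →(0,5)(W), (5,0)(W) — all W, so L
(5,6): →(0,6)(W), (5,1)(W) — all W, so L
Every other cell has at least one move into one of the L cells above, so it is W.
(5,5): one of the L cells justified above, so L
(3,6): the move to (3,1) reaches an L cell, so W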